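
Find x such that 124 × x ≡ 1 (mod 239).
133

gcd(124, 239) = 1, so the inverse exists.
Extended Euclidean algorithm on (239, 124):
239 = 1 × 124 + 115  ⟹  115 = (1)·239 + (-1)·124
124 = 1 × 115 + 9  ⟹  9 = (-1)·239 + (2)·124
115 = 12 × 9 + 7  ⟹  7 = (13)·239 + (-25)·124
9 = 1 × 7 + 2  ⟹  2 = (-14)·239 + (27)·124
7 = 3 × 2 + 1  ⟹  1 = (55)·239 + (-106)·124
So (-106)·124 ≡ 1 (mod 239), i.e. 124^(-1) ≡ -106 ≡ 133 (mod 239).
Check: 124 × 133 = 16492 ≡ 1 (mod 239)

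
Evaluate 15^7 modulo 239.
187

Repeated squaring. Binary of 7 = 111.
15^1 ≡ 15 (mod 239); 15^2 ≡ 225 (mod 239); 15^4 ≡ 196 (mod 239)
15^7 = 15^1 × 15^2 × 15^4 ≡ 187 (mod 239)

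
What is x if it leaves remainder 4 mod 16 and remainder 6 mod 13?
84

Using Chinese Remainder Theorem:
M = 16 × 13 = 208
M1 = 13, M2 = 16
y1 = 13^(-1) mod 16 = 5
y2 = 16^(-1) mod 13 = 9
x = (4×13×5 + 6×16×9) mod 208 = 84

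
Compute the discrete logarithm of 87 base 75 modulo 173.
95

Baby-step giant-step with step n = ⌈√173⌉ = 14.
Baby steps 75^j mod 173 (j:value) for j=0..13: 0:1, 1:75, 2:89, 3:101, 4:136, 5:166, 6:167, 7:69, 8:158, 9:86, 10:49, 11:42, 12:36, 13:105.
Giant-step multiplier: 75^(-14) ≡ 75^(172-14) = 75^158 ≡ 25 (mod 173).
Giant steps γ_i = 87·25^i mod 173: γ_0=87, γ_1=99, γ_2=53, γ_3=114, γ_4=82, γ_5=147, γ_6=42 (in table at j=11).
x = i·n + j = 6·14 + 11 = 95.
Check: 75^95 ≡ 87 (mod 173).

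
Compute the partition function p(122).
2291320912

p(n) counts ways to write n as a sum of positive integers (order ignored).
Euler's pentagonal recurrence: p(k) = p(k-1) + p(k-2) - p(k-5) - p(k-7) + p(k-12) + p(k-15) - ... (offsets j(3j∓1)/2, signs ++--, p(0)=1, p(<0)=0).
DP table for k = 0..121: p(0)=1, p(1)=1, p(2)=2, p(3)=3, p(4)=5, p(5)=7, p(6)=11, p(7)=15, p(8)=22, p(9)=30, p(10)=42, p(11)=56, p(12)=77, p(13)=101, p(14)=135, p(15)=176, p(16)=231, p(17)=297, p(18)=385, p(19)=490, p(20)=627, p(21)=792, p(22)=1002, p(23)=1255, p(24)=1575, p(25)=1958, p(26)=2436, p(27)=3010, p(28)=3718, p(29)=4565, p(30)=5604, p(31)=6842, p(32)=8349, p(33)=10143, p(34)=12310, p(35)=14883, p(36)=17977, p(37)=21637, p(38)=26015, p(39)=31185, p(40)=37338, p(41)=44583, p(42)=53174, p(43)=63261, p(44)=75175, p(45)=89134, p(46)=105558, p(47)=124754, p(48)=147273, p(49)=173525, p(50)=204226, p(51)=239943, p(52)=281589, p(53)=329931, p(54)=386155, p(55)=451276, p(56)=526823, p(57)=614154, p(58)=715220, p(59)=831820, p(60)=966467, p(61)=1121505, p(62)=1300156, p(63)=1505499, p(64)=1741630, p(65)=2012558, p(66)=2323520, p(67)=2679689, p(68)=3087735, p(69)=3554345, p(70)=4087968, p(71)=4697205, p(72)=5392783, p(73)=6185689, p(74)=7089500, p(75)=8118264, p(76)=9289091, p(77)=10619863, p(78)=12132164, p(79)=13848650, p(80)=15796476, p(81)=18004327, p(82)=20506255, p(83)=23338469, p(84)=26543660, p(85)=30167357, p(86)=34262962, p(87)=38887673, p(88)=44108109, p(89)=49995925, p(90)=56634173, p(91)=64112359, p(92)=72533807, p(93)=82010177, p(94)=92669720, p(95)=104651419, p(96)=118114304, p(97)=133230930, p(98)=150198136, p(99)=169229875, p(100)=190569292, p(101)=214481126, p(102)=241265379, p(103)=271248950, p(104)=304801365, p(105)=342325709, p(106)=384276336, p(107)=431149389, p(108)=483502844, p(109)=541946240, p(110)=607163746, p(111)=679903203, p(112)=761002156, p(113)=851376628, p(114)=952050665, p(115)=1064144451, p(116)=1188908248, p(117)=1327710076, p(118)=1482074143, p(119)=1653668665, p(120)=1844349560, p(121)=2056148051.
Final step: p(122) = p(121) + p(120) - p(117) - p(115) + p(110) + p(107) - p(100) - p(96) + p(87) + p(82) - p(71) - p(65) + p(52) + p(45) - p(30) - p(22) + p(5)
= 2056148051 + 1844349560 - 1327710076 - 1064144451 + 607163746 + 431149389 - 190569292 - 118114304 + 38887673 + 20506255 - 4697205 - 2012558 + 281589 + 89134 - 5604 - 1002 + 7
= 2291320912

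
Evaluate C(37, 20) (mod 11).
0

Using Lucas' theorem:
Write n=37 and k=20 in base 11:
n in base 11: [3, 4]
k in base 11: [1, 9]
C(37,20) mod 11 = ∏ C(n_i, k_i) mod 11
Digit binomials (mod 11): C(3,1) = 3; C(4,9) = 0 (k_i > n_i)
Product: 3 × 0 = 0 ≡ 0 (mod 11)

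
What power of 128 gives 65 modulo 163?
102

Baby-step giant-step with step n = ⌈√163⌉ = 13.
Baby steps 128^j mod 163 (j:value) for j=0..12: 0:1, 1:128, 2:84, 3:157, 4:47, 5:148, 6:36, 7:44, 8:90, 9:110, 10:62, 11:112, 12:155.
Giant-step multiplier: 128^(-13) ≡ 128^(162-13) = 128^149 ≡ 124 (mod 163).
Giant steps γ_i = 65·124^i mod 163: γ_0=65, γ_1=73, γ_2=87, γ_3=30, γ_4=134, γ_5=153, γ_6=64, γ_7=112 (in table at j=11).
x = i·n + j = 7·13 + 11 = 102.
Check: 128^102 ≡ 65 (mod 163).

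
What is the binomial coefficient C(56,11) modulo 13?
0

Using Lucas' theorem:
Write n=56 and k=11 in base 13:
n in base 13: [4, 4]
k in base 13: [0, 11]
C(56,11) mod 13 = ∏ C(n_i, k_i) mod 13
Digit binomials (mod 13): C(4,0) = 1; C(4,11) = 0 (k_i > n_i)
Product: 1 × 0 = 0 ≡ 0 (mod 13)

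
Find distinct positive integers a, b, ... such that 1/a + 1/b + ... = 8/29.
1/4 + 1/39 + 1/4524

Greedy algorithm:
8/29: ceiling(29/8) = 4, use 1/4
3/116: ceiling(116/3) = 39, use 1/39
1/4524: ceiling(4524/1) = 4524, use 1/4524
Result: 8/29 = 1/4 + 1/39 + 1/4524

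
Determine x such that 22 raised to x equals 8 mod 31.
6

Baby-step giant-step with step n = ⌈√31⌉ = 6.
Baby steps 22^j mod 31 (j:value) for j=0..5: 0:1, 1:22, 2:19, 3:15, 4:20, 5:6.
Giant-step multiplier: 22^(-6) ≡ 22^(30-6) = 22^24 ≡ 4 (mod 31).
Giant steps γ_i = 8·4^i mod 31: γ_0=8, γ_1=1 (in table at j=0).
x = i·n + j = 1·6 + 0 = 6.
Check: 22^6 ≡ 8 (mod 31).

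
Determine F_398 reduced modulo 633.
224

Matrix identity: Q^n = [[F_(n+1), F_n], [F_n, F_(n-1)]] with Q = [[1,1],[1,0]].
n = 398 = 110001110₂. Square-and-multiply, entries mod 633:
Q^1 = [[1,1],[1,0]]
Q^3 = (Q^1)²·Q = [[3,2],[2,1]]
Q^6 = (Q^3)² = [[13,8],[8,5]]
Q^12 = (Q^6)² = [[233,144],[144,89]]
Q^24 = (Q^12)² = [[331,159],[159,172]]
Q^49 = (Q^24)²·Q = [[232,13],[13,219]]
Q^99 = (Q^49)²·Q = [[354,188],[188,166]]
Q^199 = (Q^99)²·Q = [[156,511],[511,278]]
Q^398 = (Q^199)² = [[607,224],[224,383]]
F_398 mod 633 = Q^398[0][1] = 224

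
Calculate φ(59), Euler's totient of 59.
58

59 = 59
φ(n) = n × ∏(1 - 1/p) for each prime p dividing n
φ(59) = 59 × (1 - 1/59) = 58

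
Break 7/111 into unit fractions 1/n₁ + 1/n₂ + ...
1/16 + 1/1776

Greedy algorithm:
7/111: ceiling(111/7) = 16, use 1/16
1/1776: ceiling(1776/1) = 1776, use 1/1776
Result: 7/111 = 1/16 + 1/1776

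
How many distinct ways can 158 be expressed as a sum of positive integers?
88751778802

p(n) counts ways to write n as a sum of positive integers (order ignored).
Euler's pentagonal recurrence: p(k) = p(k-1) + p(k-2) - p(k-5) - p(k-7) + p(k-12) + p(k-15) - ... (offsets j(3j∓1)/2, signs ++--, p(0)=1, p(<0)=0).
DP table for k = 0..157: p(0)=1, p(1)=1, p(2)=2, p(3)=3, p(4)=5, p(5)=7, p(6)=11, p(7)=15, p(8)=22, p(9)=30, p(10)=42, p(11)=56, p(12)=77, p(13)=101, p(14)=135, p(15)=176, p(16)=231, p(17)=297, p(18)=385, p(19)=490, p(20)=627, p(21)=792, p(22)=1002, p(23)=1255, p(24)=1575, p(25)=1958, p(26)=2436, p(27)=3010, p(28)=3718, p(29)=4565, p(30)=5604, p(31)=6842, p(32)=8349, p(33)=10143, p(34)=12310, p(35)=14883, p(36)=17977, p(37)=21637, p(38)=26015, p(39)=31185, p(40)=37338, p(41)=44583, p(42)=53174, p(43)=63261, p(44)=75175, p(45)=89134, p(46)=105558, p(47)=124754, p(48)=147273, p(49)=173525, p(50)=204226, p(51)=239943, p(52)=281589, p(53)=329931, p(54)=386155, p(55)=451276, p(56)=526823, p(57)=614154, p(58)=715220, p(59)=831820, p(60)=966467, p(61)=1121505, p(62)=1300156, p(63)=1505499, p(64)=1741630, p(65)=2012558, p(66)=2323520, p(67)=2679689, p(68)=3087735, p(69)=3554345, p(70)=4087968, p(71)=4697205, p(72)=5392783, p(73)=6185689, p(74)=7089500, p(75)=8118264, p(76)=9289091, p(77)=10619863, p(78)=12132164, p(79)=13848650, p(80)=15796476, p(81)=18004327, p(82)=20506255, p(83)=23338469, p(84)=26543660, p(85)=30167357, p(86)=34262962, p(87)=38887673, p(88)=44108109, p(89)=49995925, p(90)=56634173, p(91)=64112359, p(92)=72533807, p(93)=82010177, p(94)=92669720, p(95)=104651419, p(96)=118114304, p(97)=133230930, p(98)=150198136, p(99)=169229875, p(100)=190569292, p(101)=214481126, p(102)=241265379, p(103)=271248950, p(104)=304801365, p(105)=342325709, p(106)=384276336, p(107)=431149389, p(108)=483502844, p(109)=541946240, p(110)=607163746, p(111)=679903203, p(112)=761002156, p(113)=851376628, p(114)=952050665, p(115)=1064144451, p(116)=1188908248, p(117)=1327710076, p(118)=1482074143, p(119)=1653668665, p(120)=1844349560, p(121)=2056148051, p(122)=2291320912, p(123)=2552338241, p(124)=2841940500, p(125)=3163127352, p(126)=3519222692, p(127)=3913864295, p(128)=4351078600, p(129)=4835271870, p(130)=5371315400, p(131)=5964539504, p(132)=6620830889, p(133)=7346629512, p(134)=8149040695, p(135)=9035836076, p(136)=10015581680, p(137)=11097645016, p(138)=12292341831, p(139)=13610949895, p(140)=15065878135, p(141)=16670689208, p(142)=18440293320, p(143)=20390982757, p(144)=22540654445, p(145)=24908858009, p(146)=27517052599, p(147)=30388671978, p(148)=33549419497, p(149)=37027355200, p(150)=40853235313, p(151)=45060624582, p(152)=49686288421, p(153)=54770336324, p(154)=60356673280, p(155)=66493182097, p(156)=73232243759, p(157)=80630964769.
Final step: p(158) = p(157) + p(156) - p(153) - p(151) + p(146) + p(143) - p(136) - p(132) + p(123) + p(118) - p(107) - p(101) + p(88) + p(81) - p(66) - p(58) + p(41) + p(32) - p(13) - p(3)
= 80630964769 + 73232243759 - 54770336324 - 45060624582 + 27517052599 + 20390982757 - 10015581680 - 6620830889 + 2552338241 + 1482074143 - 431149389 - 214481126 + 44108109 + 18004327 - 2323520 - 715220 + 44583 + 8349 - 101 - 3
= 88751778802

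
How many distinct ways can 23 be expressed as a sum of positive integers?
1255

p(n) counts ways to write n as a sum of positive integers (order ignored).
Euler's pentagonal recurrence: p(k) = p(k-1) + p(k-2) - p(k-5) - p(k-7) + p(k-12) + p(k-15) - ... (offsets j(3j∓1)/2, signs ++--, p(0)=1, p(<0)=0).
DP table for k = 0..22: p(0)=1, p(1)=1, p(2)=2, p(3)=3, p(4)=5, p(5)=7, p(6)=11, p(7)=15, p(8)=22, p(9)=30, p(10)=42, p(11)=56, p(12)=77, p(13)=101, p(14)=135, p(15)=176, p(16)=231, p(17)=297, p(18)=385, p(19)=490, p(20)=627, p(21)=792, p(22)=1002.
Final step: p(23) = p(22) + p(21) - p(18) - p(16) + p(11) + p(8) - p(1)
= 1002 + 792 - 385 - 231 + 56 + 22 - 1
= 1255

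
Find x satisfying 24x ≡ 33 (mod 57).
x ≡ 18 (mod 19)

gcd(24, 57) = 3, which divides 33, so solutions exist.
Divide through by 3: 8x ≡ 11 (mod 19).
Find 8^(-1) mod 19 by the extended Euclidean algorithm:
19 = 2 × 8 + 3  ⟹  3 = (1)·19 + (-2)·8
8 = 2 × 3 + 2  ⟹  2 = (-2)·19 + (5)·8
3 = 1 × 2 + 1  ⟹  1 = (3)·19 + (-7)·8
So (-7)·8 ≡ 1 (mod 19), i.e. 8^(-1) ≡ -7 ≡ 12 (mod 19).
x ≡ 12 × 11 = 132 ≡ 18 (mod 19).
Check: 24 × 18 = 432 ≡ 33 (mod 57).
x ≡ 18 (mod 19), giving 3 solutions mod 57.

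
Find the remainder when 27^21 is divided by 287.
55

Repeated squaring. Binary of 21 = 10101.
27^1 ≡ 27 (mod 287); 27^2 ≡ 155 (mod 287); 27^4 ≡ 204 (mod 287); 27^8 ≡ 1 (mod 287); 27^16 ≡ 1 (mod 287)
27^21 = 27^1 × 27^4 × 27^16 ≡ 55 (mod 287)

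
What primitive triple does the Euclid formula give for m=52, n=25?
(2079, 2600, 3329)

Euclid's formula: a = m² - n², b = 2mn, c = m² + n²
m = 52, n = 25
a = 52² - 25² = 2704 - 625 = 2079
b = 2 × 52 × 25 = 2600
c = 52² + 25² = 2704 + 625 = 3329
Verification: 2079² + 2600² = 4322241 + 6760000 = 11082241 = 3329² ✓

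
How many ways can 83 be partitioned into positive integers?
23338469

p(n) counts ways to write n as a sum of positive integers (order ignored).
Euler's pentagonal recurrence: p(k) = p(k-1) + p(k-2) - p(k-5) - p(k-7) + p(k-12) + p(k-15) - ... (offsets j(3j∓1)/2, signs ++--, p(0)=1, p(<0)=0).
DP table for k = 0..82: p(0)=1, p(1)=1, p(2)=2, p(3)=3, p(4)=5, p(5)=7, p(6)=11, p(7)=15, p(8)=22, p(9)=30, p(10)=42, p(11)=56, p(12)=77, p(13)=101, p(14)=135, p(15)=176, p(16)=231, p(17)=297, p(18)=385, p(19)=490, p(20)=627, p(21)=792, p(22)=1002, p(23)=1255, p(24)=1575, p(25)=1958, p(26)=2436, p(27)=3010, p(28)=3718, p(29)=4565, p(30)=5604, p(31)=6842, p(32)=8349, p(33)=10143, p(34)=12310, p(35)=14883, p(36)=17977, p(37)=21637, p(38)=26015, p(39)=31185, p(40)=37338, p(41)=44583, p(42)=53174, p(43)=63261, p(44)=75175, p(45)=89134, p(46)=105558, p(47)=124754, p(48)=147273, p(49)=173525, p(50)=204226, p(51)=239943, p(52)=281589, p(53)=329931, p(54)=386155, p(55)=451276, p(56)=526823, p(57)=614154, p(58)=715220, p(59)=831820, p(60)=966467, p(61)=1121505, p(62)=1300156, p(63)=1505499, p(64)=1741630, p(65)=2012558, p(66)=2323520, p(67)=2679689, p(68)=3087735, p(69)=3554345, p(70)=4087968, p(71)=4697205, p(72)=5392783, p(73)=6185689, p(74)=7089500, p(75)=8118264, p(76)=9289091, p(77)=10619863, p(78)=12132164, p(79)=13848650, p(80)=15796476, p(81)=18004327, p(82)=20506255.
Final step: p(83) = p(82) + p(81) - p(78) - p(76) + p(71) + p(68) - p(61) - p(57) + p(48) + p(43) - p(32) - p(26) + p(13) + p(6)
= 20506255 + 18004327 - 12132164 - 9289091 + 4697205 + 3087735 - 1121505 - 614154 + 147273 + 63261 - 8349 - 2436 + 101 + 11
= 23338469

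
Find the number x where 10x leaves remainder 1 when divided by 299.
30

gcd(10, 299) = 1, so the inverse exists.
Extended Euclidean algorithm on (299, 10):
299 = 29 × 10 + 9  ⟹  9 = (1)·299 + (-29)·10
10 = 1 × 9 + 1  ⟹  1 = (-1)·299 + (30)·10
So (30)·10 ≡ 1 (mod 299), i.e. 10^(-1) ≡ 30 (mod 299).
Check: 10 × 30 = 300 ≡ 1 (mod 299)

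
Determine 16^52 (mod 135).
106

Repeated squaring. Binary of 52 = 110100.
16^1 ≡ 16 (mod 135); 16^2 ≡ 121 (mod 135); 16^4 ≡ 61 (mod 135); 16^8 ≡ 76 (mod 135); 16^16 ≡ 106 (mod 135); 16^32 ≡ 31 (mod 135)
16^52 = 16^4 × 16^16 × 16^32 ≡ 106 (mod 135)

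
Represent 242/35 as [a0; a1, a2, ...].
[6; 1, 10, 1, 2]

Euclidean algorithm steps:
242 = 6 × 35 + 32
35 = 1 × 32 + 3
32 = 10 × 3 + 2
3 = 1 × 2 + 1
2 = 2 × 1 + 0
Continued fraction: [6; 1, 10, 1, 2]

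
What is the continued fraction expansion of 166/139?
[1; 5, 6, 1, 3]

Euclidean algorithm steps:
166 = 1 × 139 + 27
139 = 5 × 27 + 4
27 = 6 × 4 + 3
4 = 1 × 3 + 1
3 = 3 × 1 + 0
Continued fraction: [1; 5, 6, 1, 3]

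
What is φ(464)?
224

464 = 2^4 × 29
φ(n) = n × ∏(1 - 1/p) for each prime p dividing n
φ(464) = 464 × (1 - 1/2) × (1 - 1/29) = 224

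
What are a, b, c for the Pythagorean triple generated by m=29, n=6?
(805, 348, 877)

Euclid's formula: a = m² - n², b = 2mn, c = m² + n²
m = 29, n = 6
a = 29² - 6² = 841 - 36 = 805
b = 2 × 29 × 6 = 348
c = 29² + 6² = 841 + 36 = 877
Verification: 805² + 348² = 648025 + 121104 = 769129 = 877² ✓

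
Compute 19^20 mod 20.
1

Repeated squaring. Binary of 20 = 10100.
19^1 ≡ 19 (mod 20); 19^2 ≡ 1 (mod 20); 19^4 ≡ 1 (mod 20); 19^8 ≡ 1 (mod 20); 19^16 ≡ 1 (mod 20)
19^20 = 19^4 × 19^16 ≡ 1 (mod 20)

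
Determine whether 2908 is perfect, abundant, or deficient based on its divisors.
deficient

Proper divisors of 2908: sum = 1 + 2 + 4 + 727 + 1454 = 2188
Since 2188 < 2908, 2908 is deficient.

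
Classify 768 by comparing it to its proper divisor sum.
abundant

Proper divisors of 768: sum = 1 + 2 + 3 + 4 + 6 + 8 + 12 + 16 + ... + 128 + 192 + 256 + 384 (17 divisors) = 1276
Since 1276 > 768, 768 is abundant.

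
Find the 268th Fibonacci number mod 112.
67

Matrix identity: Q^n = [[F_(n+1), F_n], [F_n, F_(n-1)]] with Q = [[1,1],[1,0]].
n = 268 = 100001100₂. Square-and-multiply, entries mod 112:
Q^1 = [[1,1],[1,0]]
Q^2 = (Q^1)² = [[2,1],[1,1]]
Q^4 = (Q^2)² = [[5,3],[3,2]]
Q^8 = (Q^4)² = [[34,21],[21,13]]
Q^16 = (Q^8)² = [[29,91],[91,50]]
Q^33 = (Q^16)²·Q = [[71,50],[50,21]]
Q^67 = (Q^33)²·Q = [[45,37],[37,8]]
Q^134 = (Q^67)² = [[34,57],[57,89]]
Q^268 = (Q^134)² = [[37,67],[67,82]]
F_268 mod 112 = Q^268[0][1] = 67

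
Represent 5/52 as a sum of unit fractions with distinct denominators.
1/11 + 1/191 + 1/109252

Greedy algorithm:
5/52: ceiling(52/5) = 11, use 1/11
3/572: ceiling(572/3) = 191, use 1/191
1/109252: ceiling(109252/1) = 109252, use 1/109252
Result: 5/52 = 1/11 + 1/191 + 1/109252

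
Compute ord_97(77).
32

97 is prime, so ord(77) divides φ(97) = 96.
Divisors of 96: 1, 2, 3, 4, 6, 8, 12, 16, 24, 32, 48, 96.
Repeated squaring: 77^1 ≡ 77, 77^2 ≡ 12, 77^4 ≡ 47, 77^8 ≡ 75, 77^16 ≡ 96, 77^32 ≡ 1, 77^64 ≡ 1 (mod 97).
Test 77^d mod 97 for each divisor d in increasing order:
77^1 ≡ 77
77^2 ≡ 12
77^3 = 77^2·77^1 ≡ 51
77^4 ≡ 47
77^6 = 77^4·77^2 ≡ 79
77^8 ≡ 75
77^12 = 77^8·77^4 ≡ 33
77^16 ≡ 96
77^24 = 77^16·77^8 ≡ 22
77^32 ≡ 1  ← first divisor giving 1
The order is 32.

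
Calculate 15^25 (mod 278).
141

Repeated squaring. Binary of 25 = 11001.
15^1 ≡ 15 (mod 278); 15^2 ≡ 225 (mod 278); 15^4 ≡ 29 (mod 278); 15^8 ≡ 7 (mod 278); 15^16 ≡ 49 (mod 278)
15^25 = 15^1 × 15^8 × 15^16 ≡ 141 (mod 278)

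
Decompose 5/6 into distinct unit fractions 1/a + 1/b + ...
1/2 + 1/3

Greedy algorithm:
5/6: ceiling(6/5) = 2, use 1/2
1/3: ceiling(3/1) = 3, use 1/3
Result: 5/6 = 1/2 + 1/3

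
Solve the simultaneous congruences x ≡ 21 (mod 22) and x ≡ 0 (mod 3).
21

Using Chinese Remainder Theorem:
M = 22 × 3 = 66
M1 = 3, M2 = 22
y1 = 3^(-1) mod 22 = 15
y2 = 22^(-1) mod 3 = 1
x = (21×3×15 + 0×22×1) mod 66 = 21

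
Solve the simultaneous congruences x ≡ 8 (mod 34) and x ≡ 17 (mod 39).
212

Using Chinese Remainder Theorem:
M = 34 × 39 = 1326
M1 = 39, M2 = 34
y1 = 39^(-1) mod 34 = 7
y2 = 34^(-1) mod 39 = 31
x = (8×39×7 + 17×34×31) mod 1326 = 212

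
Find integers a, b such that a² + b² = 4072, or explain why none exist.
34² + 54² (a=34, b=54)

Factorization: 4072 = 2^3 × 509
By Fermat: n is sum of two squares iff every prime p ≡ 3 (mod 4) appears to even power.
All primes ≡ 3 (mod 4) appear to even power.
Search a = 0, 1, 2, … for 4072 - a² a perfect square: first hit at a = 34: 4072 - 1156 = 2916 = 54².
4072 = 34² + 54² = 1156 + 2916 ✓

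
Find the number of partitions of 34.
12310

p(n) counts ways to write n as a sum of positive integers (order ignored).
Euler's pentagonal recurrence: p(k) = p(k-1) + p(k-2) - p(k-5) - p(k-7) + p(k-12) + p(k-15) - ... (offsets j(3j∓1)/2, signs ++--, p(0)=1, p(<0)=0).
DP table for k = 0..33: p(0)=1, p(1)=1, p(2)=2, p(3)=3, p(4)=5, p(5)=7, p(6)=11, p(7)=15, p(8)=22, p(9)=30, p(10)=42, p(11)=56, p(12)=77, p(13)=101, p(14)=135, p(15)=176, p(16)=231, p(17)=297, p(18)=385, p(19)=490, p(20)=627, p(21)=792, p(22)=1002, p(23)=1255, p(24)=1575, p(25)=1958, p(26)=2436, p(27)=3010, p(28)=3718, p(29)=4565, p(30)=5604, p(31)=6842, p(32)=8349, p(33)=10143.
Final step: p(34) = p(33) + p(32) - p(29) - p(27) + p(22) + p(19) - p(12) - p(8)
= 10143 + 8349 - 4565 - 3010 + 1002 + 490 - 77 - 22
= 12310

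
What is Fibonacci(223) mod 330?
277

Matrix identity: Q^n = [[F_(n+1), F_n], [F_n, F_(n-1)]] with Q = [[1,1],[1,0]].
n = 223 = 11011111₂. Square-and-multiply, entries mod 330:
Q^1 = [[1,1],[1,0]]
Q^3 = (Q^1)²·Q = [[3,2],[2,1]]
Q^6 = (Q^3)² = [[13,8],[8,5]]
Q^13 = (Q^6)²·Q = [[47,233],[233,144]]
Q^27 = (Q^13)²·Q = [[21,68],[68,283]]
Q^55 = (Q^27)²·Q = [[327,115],[115,212]]
Q^111 = (Q^55)²·Q = [[309,34],[34,275]]
Q^223 = (Q^111)²·Q = [[3,277],[277,56]]
F_223 mod 330 = Q^223[0][1] = 277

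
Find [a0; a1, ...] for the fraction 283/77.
[3; 1, 2, 12, 2]

Euclidean algorithm steps:
283 = 3 × 77 + 52
77 = 1 × 52 + 25
52 = 2 × 25 + 2
25 = 12 × 2 + 1
2 = 2 × 1 + 0
Continued fraction: [3; 1, 2, 12, 2]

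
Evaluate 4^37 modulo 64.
0

Repeated squaring. Binary of 37 = 100101.
4^1 ≡ 4 (mod 64); 4^2 ≡ 16 (mod 64); 4^4 ≡ 0 (mod 64); 4^8 ≡ 0 (mod 64); 4^16 ≡ 0 (mod 64); 4^32 ≡ 0 (mod 64)
4^37 = 4^1 × 4^4 × 4^32 ≡ 0 (mod 64)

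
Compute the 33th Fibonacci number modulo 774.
556

Matrix identity: Q^n = [[F_(n+1), F_n], [F_n, F_(n-1)]] with Q = [[1,1],[1,0]].
n = 33 = 100001₂. Square-and-multiply, entries mod 774:
Q^1 = [[1,1],[1,0]]
Q^2 = (Q^1)² = [[2,1],[1,1]]
Q^4 = (Q^2)² = [[5,3],[3,2]]
Q^8 = (Q^4)² = [[34,21],[21,13]]
Q^16 = (Q^8)² = [[49,213],[213,610]]
Q^33 = (Q^16)²·Q = [[55,556],[556,273]]
F_33 mod 774 = Q^33[0][1] = 556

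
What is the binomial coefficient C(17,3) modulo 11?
9

Using Lucas' theorem:
Write n=17 and k=3 in base 11:
n in base 11: [1, 6]
k in base 11: [0, 3]
C(17,3) mod 11 = ∏ C(n_i, k_i) mod 11
Digit binomials (mod 11): C(1,0) = 1; C(6,3) = 20 ≡ 9
Product: 1 × 9 = 9 ≡ 9 (mod 11)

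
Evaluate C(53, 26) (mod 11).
8

Using Lucas' theorem:
Write n=53 and k=26 in base 11:
n in base 11: [4, 9]
k in base 11: [2, 4]
C(53,26) mod 11 = ∏ C(n_i, k_i) mod 11
Digit binomials (mod 11): C(4,2) = 6; C(9,4) = 126 ≡ 5
Product: 6 × 5 = 30 ≡ 8 (mod 11)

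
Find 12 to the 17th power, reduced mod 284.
232

Repeated squaring. Binary of 17 = 10001.
12^1 ≡ 12 (mod 284); 12^2 ≡ 144 (mod 284); 12^4 ≡ 4 (mod 284); 12^8 ≡ 16 (mod 284); 12^16 ≡ 256 (mod 284)
12^17 = 12^1 × 12^16 ≡ 232 (mod 284)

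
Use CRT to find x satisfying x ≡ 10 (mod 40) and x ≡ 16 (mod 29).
770

Using Chinese Remainder Theorem:
M = 40 × 29 = 1160
M1 = 29, M2 = 40
y1 = 29^(-1) mod 40 = 29
y2 = 40^(-1) mod 29 = 8
x = (10×29×29 + 16×40×8) mod 1160 = 770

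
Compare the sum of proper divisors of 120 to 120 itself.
abundant

Proper divisors of 120: sum = 1 + 2 + 3 + 4 + 5 + 6 + 8 + 10 + 12 + 15 + 20 + 24 + 30 + 40 + 60 = 240
Since 240 > 120, 120 is abundant.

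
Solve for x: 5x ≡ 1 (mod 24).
5

gcd(5, 24) = 1, so the inverse exists.
Extended Euclidean algorithm on (24, 5):
24 = 4 × 5 + 4  ⟹  4 = (1)·24 + (-4)·5
5 = 1 × 4 + 1  ⟹  1 = (-1)·24 + (5)·5
So (5)·5 ≡ 1 (mod 24), i.e. 5^(-1) ≡ 5 (mod 24).
Check: 5 × 5 = 25 ≡ 1 (mod 24)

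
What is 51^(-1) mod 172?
27

gcd(51, 172) = 1, so the inverse exists.
Extended Euclidean algorithm on (172, 51):
172 = 3 × 51 + 19  ⟹  19 = (1)·172 + (-3)·51
51 = 2 × 19 + 13  ⟹  13 = (-2)·172 + (7)·51
19 = 1 × 13 + 6  ⟹  6 = (3)·172 + (-10)·51
13 = 2 × 6 + 1  ⟹  1 = (-8)·172 + (27)·51
So (27)·51 ≡ 1 (mod 172), i.e. 51^(-1) ≡ 27 (mod 172).
Check: 51 × 27 = 1377 ≡ 1 (mod 172)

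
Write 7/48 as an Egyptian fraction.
1/7 + 1/336

Greedy algorithm:
7/48: ceiling(48/7) = 7, use 1/7
1/336: ceiling(336/1) = 336, use 1/336
Result: 7/48 = 1/7 + 1/336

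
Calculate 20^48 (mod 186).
64

Repeated squaring. Binary of 48 = 110000.
20^1 ≡ 20 (mod 186); 20^2 ≡ 28 (mod 186); 20^4 ≡ 40 (mod 186); 20^8 ≡ 112 (mod 186); 20^16 ≡ 82 (mod 186); 20^32 ≡ 28 (mod 186)
20^48 = 20^16 × 20^32 ≡ 64 (mod 186)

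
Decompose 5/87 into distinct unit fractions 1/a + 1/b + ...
1/18 + 1/522

Greedy algorithm:
5/87: ceiling(87/5) = 18, use 1/18
1/522: ceiling(522/1) = 522, use 1/522
Result: 5/87 = 1/18 + 1/522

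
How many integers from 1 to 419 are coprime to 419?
418

419 = 419
φ(n) = n × ∏(1 - 1/p) for each prime p dividing n
φ(419) = 419 × (1 - 1/419) = 418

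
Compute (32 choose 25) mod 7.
4

Using Lucas' theorem:
Write n=32 and k=25 in base 7:
n in base 7: [4, 4]
k in base 7: [3, 4]
C(32,25) mod 7 = ∏ C(n_i, k_i) mod 7
Digit binomials (mod 7): C(4,3) = 4; C(4,4) = 1
Product: 4 × 1 = 4 ≡ 4 (mod 7)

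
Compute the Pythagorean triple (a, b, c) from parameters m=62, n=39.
(2323, 4836, 5365)

Euclid's formula: a = m² - n², b = 2mn, c = m² + n²
m = 62, n = 39
a = 62² - 39² = 3844 - 1521 = 2323
b = 2 × 62 × 39 = 4836
c = 62² + 39² = 3844 + 1521 = 5365
Verification: 2323² + 4836² = 5396329 + 23386896 = 28783225 = 5365² ✓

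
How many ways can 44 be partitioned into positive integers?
75175

p(n) counts ways to write n as a sum of positive integers (order ignored).
Euler's pentagonal recurrence: p(k) = p(k-1) + p(k-2) - p(k-5) - p(k-7) + p(k-12) + p(k-15) - ... (offsets j(3j∓1)/2, signs ++--, p(0)=1, p(<0)=0).
DP table for k = 0..43: p(0)=1, p(1)=1, p(2)=2, p(3)=3, p(4)=5, p(5)=7, p(6)=11, p(7)=15, p(8)=22, p(9)=30, p(10)=42, p(11)=56, p(12)=77, p(13)=101, p(14)=135, p(15)=176, p(16)=231, p(17)=297, p(18)=385, p(19)=490, p(20)=627, p(21)=792, p(22)=1002, p(23)=1255, p(24)=1575, p(25)=1958, p(26)=2436, p(27)=3010, p(28)=3718, p(29)=4565, p(30)=5604, p(31)=6842, p(32)=8349, p(33)=10143, p(34)=12310, p(35)=14883, p(36)=17977, p(37)=21637, p(38)=26015, p(39)=31185, p(40)=37338, p(41)=44583, p(42)=53174, p(43)=63261.
Final step: p(44) = p(43) + p(42) - p(39) - p(37) + p(32) + p(29) - p(22) - p(18) + p(9) + p(4)
= 63261 + 53174 - 31185 - 21637 + 8349 + 4565 - 1002 - 385 + 30 + 5
= 75175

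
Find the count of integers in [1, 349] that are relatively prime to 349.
348

349 = 349
φ(n) = n × ∏(1 - 1/p) for each prime p dividing n
φ(349) = 349 × (1 - 1/349) = 348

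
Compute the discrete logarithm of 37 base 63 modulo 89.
33

Baby-step giant-step with step n = ⌈√89⌉ = 10.
Baby steps 63^j mod 89 (j:value) for j=0..9: 0:1, 1:63, 2:53, 3:46, 4:50, 5:35, 6:69, 7:75, 8:8, 9:59.
Giant-step multiplier: 63^(-10) ≡ 63^(88-10) = 63^78 ≡ 72 (mod 89).
Giant steps γ_i = 37·72^i mod 89: γ_0=37, γ_1=83, γ_2=13, γ_3=46 (in table at j=3).
x = i·n + j = 3·10 + 3 = 33.
Check: 63^33 ≡ 37 (mod 89).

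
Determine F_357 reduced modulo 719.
36

Matrix identity: Q^n = [[F_(n+1), F_n], [F_n, F_(n-1)]] with Q = [[1,1],[1,0]].
n = 357 = 101100101₂. Square-and-multiply, entries mod 719:
Q^1 = [[1,1],[1,0]]
Q^2 = (Q^1)² = [[2,1],[1,1]]
Q^5 = (Q^2)²·Q = [[8,5],[5,3]]
Q^11 = (Q^5)²·Q = [[144,89],[89,55]]
Q^22 = (Q^11)² = [[616,455],[455,161]]
Q^44 = (Q^22)² = [[496,506],[506,709]]
Q^89 = (Q^44)²·Q = [[208,190],[190,18]]
Q^178 = (Q^89)² = [[274,519],[519,474]]
Q^357 = (Q^178)²·Q = [[707,36],[36,671]]
F_357 mod 719 = Q^357[0][1] = 36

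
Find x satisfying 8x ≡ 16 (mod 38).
x ≡ 2 (mod 19)

gcd(8, 38) = 2, which divides 16, so solutions exist.
Divide through by 2: 4x ≡ 8 (mod 19).
Find 4^(-1) mod 19 by the extended Euclidean algorithm:
19 = 4 × 4 + 3  ⟹  3 = (1)·19 + (-4)·4
4 = 1 × 3 + 1  ⟹  1 = (-1)·19 + (5)·4
So (5)·4 ≡ 1 (mod 19), i.e. 4^(-1) ≡ 5 (mod 19).
x ≡ 5 × 8 = 40 ≡ 2 (mod 19).
Check: 8 × 2 = 16 ≡ 16 (mod 38).
x ≡ 2 (mod 19), giving 2 solutions mod 38.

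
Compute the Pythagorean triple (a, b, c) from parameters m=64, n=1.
(4095, 128, 4097)

Euclid's formula: a = m² - n², b = 2mn, c = m² + n²
m = 64, n = 1
a = 64² - 1² = 4096 - 1 = 4095
b = 2 × 64 × 1 = 128
c = 64² + 1² = 4096 + 1 = 4097
Verification: 4095² + 128² = 16769025 + 16384 = 16785409 = 4097² ✓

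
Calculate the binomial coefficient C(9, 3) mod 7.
0

Using Lucas' theorem:
Write n=9 and k=3 in base 7:
n in base 7: [1, 2]
k in base 7: [0, 3]
C(9,3) mod 7 = ∏ C(n_i, k_i) mod 7
Digit binomials (mod 7): C(1,0) = 1; C(2,3) = 0 (k_i > n_i)
Product: 1 × 0 = 0 ≡ 0 (mod 7)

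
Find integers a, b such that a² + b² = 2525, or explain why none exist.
5² + 50² (a=5, b=50)

Factorization: 2525 = 5^2 × 101
By Fermat: n is sum of two squares iff every prime p ≡ 3 (mod 4) appears to even power.
All primes ≡ 3 (mod 4) appear to even power.
Search a = 0, 1, 2, … for 2525 - a² a perfect square: first hit at a = 5: 2525 - 25 = 2500 = 50².
2525 = 5² + 50² = 25 + 2500 ✓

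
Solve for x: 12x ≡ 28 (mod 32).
x ≡ 5 (mod 8)

gcd(12, 32) = 4, which divides 28, so solutions exist.
Divide through by 4: 3x ≡ 7 (mod 8).
Find 3^(-1) mod 8 by the extended Euclidean algorithm:
8 = 2 × 3 + 2  ⟹  2 = (1)·8 + (-2)·3
3 = 1 × 2 + 1  ⟹  1 = (-1)·8 + (3)·3
So (3)·3 ≡ 1 (mod 8), i.e. 3^(-1) ≡ 3 (mod 8).
x ≡ 3 × 7 = 21 ≡ 5 (mod 8).
Check: 12 × 5 = 60 ≡ 28 (mod 32).
x ≡ 5 (mod 8), giving 4 solutions mod 32.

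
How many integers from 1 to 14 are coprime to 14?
6

14 = 2 × 7
φ(n) = n × ∏(1 - 1/p) for each prime p dividing n
φ(14) = 14 × (1 - 1/2) × (1 - 1/7) = 6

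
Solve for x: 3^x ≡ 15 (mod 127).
88

Baby-step giant-step with step n = ⌈√127⌉ = 12.
Baby steps 3^j mod 127 (j:value) for j=0..11: 0:1, 1:3, 2:9, 3:27, 4:81, 5:116, 6:94, 7:28, 8:84, 9:125, 10:121, 11:109.
Giant-step multiplier: 3^(-12) ≡ 3^(126-12) = 3^114 ≡ 87 (mod 127).
Giant steps γ_i = 15·87^i mod 127: γ_0=15, γ_1=35, γ_2=124, γ_3=120, γ_4=26, γ_5=103, γ_6=71, γ_7=81 (in table at j=4).
x = i·n + j = 7·12 + 4 = 88.
Check: 3^88 ≡ 15 (mod 127).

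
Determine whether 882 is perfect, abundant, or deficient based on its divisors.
abundant

Proper divisors of 882: sum = 1 + 2 + 3 + 6 + 7 + 9 + 14 + 18 + ... + 126 + 147 + 294 + 441 (17 divisors) = 1341
Since 1341 > 882, 882 is abundant.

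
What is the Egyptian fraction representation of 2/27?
1/14 + 1/378

Greedy algorithm:
2/27: ceiling(27/2) = 14, use 1/14
1/378: ceiling(378/1) = 378, use 1/378
Result: 2/27 = 1/14 + 1/378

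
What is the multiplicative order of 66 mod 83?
82

83 is prime, so ord(66) divides φ(83) = 82.
Divisors of 82: 1, 2, 41, 82.
Repeated squaring: 66^1 ≡ 66, 66^2 ≡ 40, 66^4 ≡ 23, 66^8 ≡ 31, 66^16 ≡ 48, 66^32 ≡ 63, 66^64 ≡ 68 (mod 83).
Test 66^d mod 83 for each divisor d in increasing order:
66^1 ≡ 66
66^2 ≡ 40
66^41 = 66^32·66^8·66^1 ≡ 82
66^82 = 66^64·66^16·66^2 ≡ 1  ← first divisor giving 1
The order is 82.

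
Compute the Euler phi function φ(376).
184

376 = 2^3 × 47
φ(n) = n × ∏(1 - 1/p) for each prime p dividing n
φ(376) = 376 × (1 - 1/2) × (1 - 1/47) = 184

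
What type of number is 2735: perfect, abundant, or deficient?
deficient

Proper divisors of 2735: sum = 1 + 5 + 547 = 553
Since 553 < 2735, 2735 is deficient.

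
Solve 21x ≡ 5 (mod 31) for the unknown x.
x ≡ 15 (mod 31)

gcd(21, 31) = 1, which divides 5, so solutions exist.
Find 21^(-1) mod 31 by the extended Euclidean algorithm:
31 = 1 × 21 + 10  ⟹  10 = (1)·31 + (-1)·21
21 = 2 × 10 + 1  ⟹  1 = (-2)·31 + (3)·21
So (3)·21 ≡ 1 (mod 31), i.e. 21^(-1) ≡ 3 (mod 31).
x ≡ 3 × 5 = 15 ≡ 15 (mod 31).
Check: 21 × 15 = 315 ≡ 5 (mod 31).
Unique solution: x ≡ 15 (mod 31)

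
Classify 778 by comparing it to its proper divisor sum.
deficient

Proper divisors of 778: sum = 1 + 2 + 389 = 392
Since 392 < 778, 778 is deficient.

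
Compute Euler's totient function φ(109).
108

109 = 109
φ(n) = n × ∏(1 - 1/p) for each prime p dividing n
φ(109) = 109 × (1 - 1/109) = 108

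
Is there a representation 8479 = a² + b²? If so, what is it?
Not possible

Factorization: 8479 = 61 × 139
By Fermat: n is sum of two squares iff every prime p ≡ 3 (mod 4) appears to even power.
Prime(s) ≡ 3 (mod 4) with odd exponent: [(139, 1)]
Therefore 8479 cannot be expressed as a² + b².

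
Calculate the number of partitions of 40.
37338

p(n) counts ways to write n as a sum of positive integers (order ignored).
Euler's pentagonal recurrence: p(k) = p(k-1) + p(k-2) - p(k-5) - p(k-7) + p(k-12) + p(k-15) - ... (offsets j(3j∓1)/2, signs ++--, p(0)=1, p(<0)=0).
DP table for k = 0..39: p(0)=1, p(1)=1, p(2)=2, p(3)=3, p(4)=5, p(5)=7, p(6)=11, p(7)=15, p(8)=22, p(9)=30, p(10)=42, p(11)=56, p(12)=77, p(13)=101, p(14)=135, p(15)=176, p(16)=231, p(17)=297, p(18)=385, p(19)=490, p(20)=627, p(21)=792, p(22)=1002, p(23)=1255, p(24)=1575, p(25)=1958, p(26)=2436, p(27)=3010, p(28)=3718, p(29)=4565, p(30)=5604, p(31)=6842, p(32)=8349, p(33)=10143, p(34)=12310, p(35)=14883, p(36)=17977, p(37)=21637, p(38)=26015, p(39)=31185.
Final step: p(40) = p(39) + p(38) - p(35) - p(33) + p(28) + p(25) - p(18) - p(14) + p(5) + p(0)
= 31185 + 26015 - 14883 - 10143 + 3718 + 1958 - 385 - 135 + 7 + 1
= 37338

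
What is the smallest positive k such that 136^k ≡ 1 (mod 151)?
75

151 is prime, so ord(136) divides φ(151) = 150.
Divisors of 150: 1, 2, 3, 5, 6, 10, 15, 25, 30, 50, 75, 150.
Repeated squaring: 136^1 ≡ 136, 136^2 ≡ 74, 136^4 ≡ 40, 136^8 ≡ 90, 136^16 ≡ 97, 136^32 ≡ 47, 136^64 ≡ 95, 136^128 ≡ 116 (mod 151).
Test 136^d mod 151 for each divisor d in increasing order:
136^1 ≡ 136
136^2 ≡ 74
136^3 = 136^2·136^1 ≡ 98
136^5 = 136^4·136^1 ≡ 4
136^6 = 136^4·136^2 ≡ 91
136^10 = 136^8·136^2 ≡ 16
136^15 = 136^8·136^4·136^2·136^1 ≡ 64
136^25 = 136^16·136^8·136^1 ≡ 118
136^30 = 136^16·136^8·136^4·136^2 ≡ 19
136^50 = 136^32·136^16·136^2 ≡ 32
136^75 = 136^64·136^8·136^2·136^1 ≡ 1  ← first divisor giving 1
The order is 75.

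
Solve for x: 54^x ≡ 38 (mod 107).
27

Baby-step giant-step with step n = ⌈√107⌉ = 11.
Baby steps 54^j mod 107 (j:value) for j=0..10: 0:1, 1:54, 2:27, 3:67, 4:87, 5:97, 6:102, 7:51, 8:79, 9:93, 10:100.
Giant-step multiplier: 54^(-11) ≡ 54^(106-11) = 54^95 ≡ 15 (mod 107).
Giant steps γ_i = 38·15^i mod 107: γ_0=38, γ_1=35, γ_2=97 (in table at j=5).
x = i·n + j = 2·11 + 5 = 27.
Check: 54^27 ≡ 38 (mod 107).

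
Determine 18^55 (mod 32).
0

Repeated squaring. Binary of 55 = 110111.
18^1 ≡ 18 (mod 32); 18^2 ≡ 4 (mod 32); 18^4 ≡ 16 (mod 32); 18^8 ≡ 0 (mod 32); 18^16 ≡ 0 (mod 32); 18^32 ≡ 0 (mod 32)
18^55 = 18^1 × 18^2 × 18^4 × 18^16 × 18^32 ≡ 0 (mod 32)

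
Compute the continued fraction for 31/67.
[0; 2, 6, 5]

Euclidean algorithm steps:
31 = 0 × 67 + 31
67 = 2 × 31 + 5
31 = 6 × 5 + 1
5 = 5 × 1 + 0
Continued fraction: [0; 2, 6, 5]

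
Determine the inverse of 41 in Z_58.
17

gcd(41, 58) = 1, so the inverse exists.
Extended Euclidean algorithm on (58, 41):
58 = 1 × 41 + 17  ⟹  17 = (1)·58 + (-1)·41
41 = 2 × 17 + 7  ⟹  7 = (-2)·58 + (3)·41
17 = 2 × 7 + 3  ⟹  3 = (5)·58 + (-7)·41
7 = 2 × 3 + 1  ⟹  1 = (-12)·58 + (17)·41
So (17)·41 ≡ 1 (mod 58), i.e. 41^(-1) ≡ 17 (mod 58).
Check: 41 × 17 = 697 ≡ 1 (mod 58)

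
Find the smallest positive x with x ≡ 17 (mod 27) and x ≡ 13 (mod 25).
638

Using Chinese Remainder Theorem:
M = 27 × 25 = 675
M1 = 25, M2 = 27
y1 = 25^(-1) mod 27 = 13
y2 = 27^(-1) mod 25 = 13
x = (17×25×13 + 13×27×13) mod 675 = 638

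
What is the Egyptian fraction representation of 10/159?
1/16 + 1/2544

Greedy algorithm:
10/159: ceiling(159/10) = 16, use 1/16
1/2544: ceiling(2544/1) = 2544, use 1/2544
Result: 10/159 = 1/16 + 1/2544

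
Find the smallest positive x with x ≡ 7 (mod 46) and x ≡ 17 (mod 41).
99

Using Chinese Remainder Theorem:
M = 46 × 41 = 1886
M1 = 41, M2 = 46
y1 = 41^(-1) mod 46 = 9
y2 = 46^(-1) mod 41 = 33
x = (7×41×9 + 17×46×33) mod 1886 = 99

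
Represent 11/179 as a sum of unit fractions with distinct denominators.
1/17 + 1/381 + 1/231877 + 1/134417125946 + 1/36135927495031235663886

Greedy algorithm:
11/179: ceiling(179/11) = 17, use 1/17
8/3043: ceiling(3043/8) = 381, use 1/381
5/1159383: ceiling(1159383/5) = 231877, use 1/231877
2/268834251891: ceiling(268834251891/2) = 134417125946, use 1/134417125946
1/36135927495031235663886: ceiling(36135927495031235663886/1) = 36135927495031235663886, use 1/36135927495031235663886
Result: 11/179 = 1/17 + 1/381 + 1/231877 + 1/134417125946 + 1/36135927495031235663886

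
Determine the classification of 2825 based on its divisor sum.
deficient

Proper divisors of 2825: sum = 1 + 5 + 25 + 113 + 565 = 709
Since 709 < 2825, 2825 is deficient.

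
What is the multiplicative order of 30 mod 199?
198

199 is prime, so ord(30) divides φ(199) = 198.
Divisors of 198: 1, 2, 3, 6, 9, 11, 18, 22, 33, 66, 99, 198.
Repeated squaring: 30^1 ≡ 30, 30^2 ≡ 104, 30^4 ≡ 70, 30^8 ≡ 124, 30^16 ≡ 53, 30^32 ≡ 23, 30^64 ≡ 131, 30^128 ≡ 47 (mod 199).
Test 30^d mod 199 for each divisor d in increasing order:
30^1 ≡ 30
30^2 ≡ 104
30^3 = 30^2·30^1 ≡ 135
30^6 = 30^4·30^2 ≡ 116
30^9 = 30^8·30^1 ≡ 138
30^11 = 30^8·30^2·30^1 ≡ 24
30^18 = 30^16·30^2 ≡ 139
30^22 = 30^16·30^4·30^2 ≡ 178
30^33 = 30^32·30^1 ≡ 93
30^66 = 30^64·30^2 ≡ 92
30^99 = 30^64·30^32·30^2·30^1 ≡ 198
30^198 = 30^128·30^64·30^4·30^2 ≡ 1  ← first divisor giving 1
The order is 198.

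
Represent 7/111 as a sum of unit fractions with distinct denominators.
1/16 + 1/1776

Greedy algorithm:
7/111: ceiling(111/7) = 16, use 1/16
1/1776: ceiling(1776/1) = 1776, use 1/1776
Result: 7/111 = 1/16 + 1/1776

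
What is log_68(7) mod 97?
43

Baby-step giant-step with step n = ⌈√97⌉ = 10.
Baby steps 68^j mod 97 (j:value) for j=0..9: 0:1, 1:68, 2:65, 3:55, 4:54, 5:83, 6:18, 7:60, 8:6, 9:20.
Giant-step multiplier: 68^(-10) ≡ 68^(96-10) = 68^86 ≡ 49 (mod 97).
Giant steps γ_i = 7·49^i mod 97: γ_0=7, γ_1=52, γ_2=26, γ_3=13, γ_4=55 (in table at j=3).
x = i·n + j = 4·10 + 3 = 43.
Check: 68^43 ≡ 7 (mod 97).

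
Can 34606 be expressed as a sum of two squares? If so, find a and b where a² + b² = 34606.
Not possible

Factorization: 34606 = 2 × 11^3 × 13
By Fermat: n is sum of two squares iff every prime p ≡ 3 (mod 4) appears to even power.
Prime(s) ≡ 3 (mod 4) with odd exponent: [(11, 3)]
Therefore 34606 cannot be expressed as a² + b².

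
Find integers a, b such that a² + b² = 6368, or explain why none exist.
Not possible

Factorization: 6368 = 2^5 × 199
By Fermat: n is sum of two squares iff every prime p ≡ 3 (mod 4) appears to even power.
Prime(s) ≡ 3 (mod 4) with odd exponent: [(199, 1)]
Therefore 6368 cannot be expressed as a² + b².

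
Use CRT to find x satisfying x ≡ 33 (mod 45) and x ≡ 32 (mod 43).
978

Using Chinese Remainder Theorem:
M = 45 × 43 = 1935
M1 = 43, M2 = 45
y1 = 43^(-1) mod 45 = 22
y2 = 45^(-1) mod 43 = 22
x = (33×43×22 + 32×45×22) mod 1935 = 978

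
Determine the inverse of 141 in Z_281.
2

gcd(141, 281) = 1, so the inverse exists.
Extended Euclidean algorithm on (281, 141):
281 = 1 × 141 + 140  ⟹  140 = (1)·281 + (-1)·141
141 = 1 × 140 + 1  ⟹  1 = (-1)·281 + (2)·141
So (2)·141 ≡ 1 (mod 281), i.e. 141^(-1) ≡ 2 (mod 281).
Check: 141 × 2 = 282 ≡ 1 (mod 281)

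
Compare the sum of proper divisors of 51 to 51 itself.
deficient

Proper divisors of 51: sum = 1 + 3 + 17 = 21
Since 21 < 51, 51 is deficient.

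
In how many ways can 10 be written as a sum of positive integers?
42

p(n) counts ways to write n as a sum of positive integers (order ignored).
Examples: 10; 9 + 1; 8 + 2; 8 + 1 + 1; 7 + 3; ... (42 total)
p(10) = 42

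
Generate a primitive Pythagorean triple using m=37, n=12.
(1225, 888, 1513)

Euclid's formula: a = m² - n², b = 2mn, c = m² + n²
m = 37, n = 12
a = 37² - 12² = 1369 - 144 = 1225
b = 2 × 37 × 12 = 888
c = 37² + 12² = 1369 + 144 = 1513
Verification: 1225² + 888² = 1500625 + 788544 = 2289169 = 1513² ✓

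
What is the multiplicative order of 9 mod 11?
5

11 is prime, so ord(9) divides φ(11) = 10.
Divisors of 10: 1, 2, 5, 10.
Repeated squaring: 9^1 ≡ 9, 9^2 ≡ 4, 9^4 ≡ 5, 9^8 ≡ 3 (mod 11).
Test 9^d mod 11 for each divisor d in increasing order:
9^1 ≡ 9
9^2 ≡ 4
9^5 = 9^4·9^1 ≡ 1  ← first divisor giving 1
The order is 5.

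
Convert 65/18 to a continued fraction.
[3; 1, 1, 1, 1, 3]

Euclidean algorithm steps:
65 = 3 × 18 + 11
18 = 1 × 11 + 7
11 = 1 × 7 + 4
7 = 1 × 4 + 3
4 = 1 × 3 + 1
3 = 3 × 1 + 0
Continued fraction: [3; 1, 1, 1, 1, 3]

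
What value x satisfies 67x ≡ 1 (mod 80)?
43

gcd(67, 80) = 1, so the inverse exists.
Extended Euclidean algorithm on (80, 67):
80 = 1 × 67 + 13  ⟹  13 = (1)·80 + (-1)·67
67 = 5 × 13 + 2  ⟹  2 = (-5)·80 + (6)·67
13 = 6 × 2 + 1  ⟹  1 = (31)·80 + (-37)·67
So (-37)·67 ≡ 1 (mod 80), i.e. 67^(-1) ≡ -37 ≡ 43 (mod 80).
Check: 67 × 43 = 2881 ≡ 1 (mod 80)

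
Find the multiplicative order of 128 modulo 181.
180

181 is prime, so ord(128) divides φ(181) = 180.
Divisors of 180: 1, 2, 3, 4, 5, 6, 9, 10, 12, 15, 18, 20, 30, 36, 45, 60, 90, 180.
Repeated squaring: 128^1 ≡ 128, 128^2 ≡ 94, 128^4 ≡ 148, 128^8 ≡ 3, 128^16 ≡ 9, 128^32 ≡ 81, 128^64 ≡ 45, 128^128 ≡ 34 (mod 181).
Test 128^d mod 181 for each divisor d in increasing order:
128^1 ≡ 128
128^2 ≡ 94
128^3 = 128^2·128^1 ≡ 86
128^4 ≡ 148
128^5 = 128^4·128^1 ≡ 120
128^6 = 128^4·128^2 ≡ 156
128^9 = 128^8·128^1 ≡ 22
128^10 = 128^8·128^2 ≡ 101
128^12 = 128^8·128^4 ≡ 82
128^15 = 128^8·128^4·128^2·128^1 ≡ 174
128^18 = 128^16·128^2 ≡ 122
128^20 = 128^16·128^4 ≡ 65
128^30 = 128^16·128^8·128^4·128^2 ≡ 49
128^36 = 128^32·128^4 ≡ 42
128^45 = 128^32·128^8·128^4·128^1 ≡ 19
128^60 = 128^32·128^16·128^8·128^4 ≡ 48
128^90 = 128^64·128^16·128^8·128^2 ≡ 180
128^180 = 128^128·128^32·128^16·128^4 ≡ 1  ← first divisor giving 1
The order is 180.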